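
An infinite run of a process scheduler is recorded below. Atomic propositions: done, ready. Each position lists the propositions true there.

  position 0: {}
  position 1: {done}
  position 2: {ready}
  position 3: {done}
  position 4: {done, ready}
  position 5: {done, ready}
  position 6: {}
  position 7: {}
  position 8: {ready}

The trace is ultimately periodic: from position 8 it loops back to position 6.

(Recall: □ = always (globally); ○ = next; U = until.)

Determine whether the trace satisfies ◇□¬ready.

Does not hold

□¬ready is false at every position 0..8, so it never becomes true and ◇□¬ready fails.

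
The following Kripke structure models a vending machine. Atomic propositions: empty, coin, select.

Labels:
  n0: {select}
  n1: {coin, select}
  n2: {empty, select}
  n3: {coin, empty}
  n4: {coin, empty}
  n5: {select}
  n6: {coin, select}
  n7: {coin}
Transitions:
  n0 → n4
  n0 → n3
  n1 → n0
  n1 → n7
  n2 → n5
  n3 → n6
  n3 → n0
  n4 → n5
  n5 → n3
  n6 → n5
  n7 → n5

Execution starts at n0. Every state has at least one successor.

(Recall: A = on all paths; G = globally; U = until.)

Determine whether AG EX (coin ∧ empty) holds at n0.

Does not hold

States satisfying EX (coin ∧ empty): {n0, n5}.
States satisfying AG EX (coin ∧ empty): ∅.
n3 is reachable from n0 and violates EX (coin ∧ empty), so AG fails at n0.
n0 ∉ Sat(AG EX (coin ∧ empty)).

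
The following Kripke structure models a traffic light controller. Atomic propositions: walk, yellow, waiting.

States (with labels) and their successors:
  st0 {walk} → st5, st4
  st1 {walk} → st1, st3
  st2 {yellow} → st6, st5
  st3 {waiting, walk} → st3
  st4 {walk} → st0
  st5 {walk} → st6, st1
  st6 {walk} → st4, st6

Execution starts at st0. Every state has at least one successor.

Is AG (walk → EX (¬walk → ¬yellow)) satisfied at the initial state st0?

States satisfying walk → EX (¬walk → ¬yellow): {st0, st1, st2, st3, st4, st5, st6}.
States satisfying AG (walk → EX (¬walk → ¬yellow)): {st0, st1, st2, st3, st4, st5, st6}.
Every state reachable from st0 satisfies walk → EX (¬walk → ¬yellow).
st0 ∈ Sat(AG (walk → EX (¬walk → ¬yellow))).

Holds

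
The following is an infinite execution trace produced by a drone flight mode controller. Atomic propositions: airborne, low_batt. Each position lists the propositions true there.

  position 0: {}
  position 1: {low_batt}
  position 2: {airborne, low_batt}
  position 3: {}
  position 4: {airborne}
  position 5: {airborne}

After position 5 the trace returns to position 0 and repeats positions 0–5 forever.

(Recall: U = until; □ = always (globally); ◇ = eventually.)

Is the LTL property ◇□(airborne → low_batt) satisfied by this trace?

□(airborne → low_batt) is false at every position 0..5, so it never becomes true and ◇□(airborne → low_batt) fails.

No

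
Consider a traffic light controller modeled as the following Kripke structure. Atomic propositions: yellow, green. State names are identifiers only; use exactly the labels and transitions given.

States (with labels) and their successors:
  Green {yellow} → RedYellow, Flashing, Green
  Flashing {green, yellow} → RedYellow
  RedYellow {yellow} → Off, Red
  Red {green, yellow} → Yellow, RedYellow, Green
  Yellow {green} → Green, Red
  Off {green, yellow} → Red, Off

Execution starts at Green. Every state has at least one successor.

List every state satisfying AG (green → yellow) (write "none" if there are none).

States satisfying green → yellow: {Green, Flashing, RedYellow, Red, Off}.
States satisfying AG (green → yellow): ∅.

none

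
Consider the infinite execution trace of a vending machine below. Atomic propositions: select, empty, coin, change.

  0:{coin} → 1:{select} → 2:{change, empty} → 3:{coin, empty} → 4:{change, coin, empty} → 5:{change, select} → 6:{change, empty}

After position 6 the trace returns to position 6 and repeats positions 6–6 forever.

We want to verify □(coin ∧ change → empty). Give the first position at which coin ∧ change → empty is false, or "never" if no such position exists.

never

coin ∧ change → empty holds at every position 0..6, and those are all the positions the trace ever visits, so the invariant □(coin ∧ change → empty) is never violated.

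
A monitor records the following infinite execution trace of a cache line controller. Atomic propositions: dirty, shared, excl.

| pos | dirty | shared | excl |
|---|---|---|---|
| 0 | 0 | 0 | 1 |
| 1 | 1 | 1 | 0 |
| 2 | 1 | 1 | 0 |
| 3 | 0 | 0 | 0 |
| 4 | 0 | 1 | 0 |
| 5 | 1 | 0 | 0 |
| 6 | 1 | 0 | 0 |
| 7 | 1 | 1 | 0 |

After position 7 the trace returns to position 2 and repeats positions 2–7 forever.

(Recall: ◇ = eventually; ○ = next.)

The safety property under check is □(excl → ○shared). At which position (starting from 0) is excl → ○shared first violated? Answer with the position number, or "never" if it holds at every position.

never

excl → ○shared holds at every position 0..7, and those are all the positions the trace ever visits, so the invariant □(excl → ○shared) is never violated.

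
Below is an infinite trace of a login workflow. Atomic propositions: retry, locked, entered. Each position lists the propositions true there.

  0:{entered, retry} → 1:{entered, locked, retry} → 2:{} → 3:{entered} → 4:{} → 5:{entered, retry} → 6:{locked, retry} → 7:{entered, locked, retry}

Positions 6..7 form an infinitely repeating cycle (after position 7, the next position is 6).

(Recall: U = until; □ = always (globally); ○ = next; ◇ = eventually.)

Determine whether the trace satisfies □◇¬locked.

Violated

◇¬locked must hold at every position from 0 onward. It fails at position 6, so □◇¬locked is false.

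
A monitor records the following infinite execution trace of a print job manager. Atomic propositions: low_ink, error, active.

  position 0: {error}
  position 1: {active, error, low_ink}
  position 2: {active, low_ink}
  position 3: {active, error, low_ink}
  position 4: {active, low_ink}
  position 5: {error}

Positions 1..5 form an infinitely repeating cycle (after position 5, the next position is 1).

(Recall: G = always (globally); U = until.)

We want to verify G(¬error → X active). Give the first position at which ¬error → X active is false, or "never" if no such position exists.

4

Check ¬error → X active at each position in order: 0 ✓, 1 ✓, 2 ✓, 3 ✓.
At position 4 the labels are {active, low_ink} and the next position 5 has {error}, so ¬error → X active is false there. This is the first violation.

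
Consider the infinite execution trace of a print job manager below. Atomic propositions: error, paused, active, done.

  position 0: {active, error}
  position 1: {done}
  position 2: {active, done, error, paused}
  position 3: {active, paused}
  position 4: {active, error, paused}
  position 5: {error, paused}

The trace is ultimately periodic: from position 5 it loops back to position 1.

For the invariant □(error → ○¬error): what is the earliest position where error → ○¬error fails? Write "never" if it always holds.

4

Check error → ○¬error at each position in order: 0 ✓, 1 ✓, 2 ✓, 3 ✓.
At position 4 the labels are {active, error, paused} and the next position 5 has {error, paused}, so error → ○¬error is false there. This is the first violation.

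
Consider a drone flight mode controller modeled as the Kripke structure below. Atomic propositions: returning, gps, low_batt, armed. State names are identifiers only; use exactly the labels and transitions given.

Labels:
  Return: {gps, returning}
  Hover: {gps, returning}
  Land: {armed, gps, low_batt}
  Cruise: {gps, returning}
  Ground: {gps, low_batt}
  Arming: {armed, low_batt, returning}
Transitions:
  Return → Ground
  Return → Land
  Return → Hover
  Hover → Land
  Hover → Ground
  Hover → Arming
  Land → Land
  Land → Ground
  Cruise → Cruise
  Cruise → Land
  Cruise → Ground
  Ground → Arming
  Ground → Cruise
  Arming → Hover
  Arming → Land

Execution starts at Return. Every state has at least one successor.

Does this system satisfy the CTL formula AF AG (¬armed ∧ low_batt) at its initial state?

States satisfying AG (¬armed ∧ low_batt): ∅.
States satisfying AF AG (¬armed ∧ low_batt): ∅.
There is a path from Return along which AG (¬armed ∧ low_batt) never holds.
Return ∉ Sat(AF AG (¬armed ∧ low_batt)).

No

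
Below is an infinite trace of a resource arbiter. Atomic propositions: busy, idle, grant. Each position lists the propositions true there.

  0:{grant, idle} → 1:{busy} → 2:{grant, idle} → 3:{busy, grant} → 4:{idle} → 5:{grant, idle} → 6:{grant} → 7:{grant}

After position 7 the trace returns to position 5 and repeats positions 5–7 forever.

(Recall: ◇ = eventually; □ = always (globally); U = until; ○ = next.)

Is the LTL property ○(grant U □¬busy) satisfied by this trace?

The position after 0 is 1; grant U □¬busy is false there.

Violated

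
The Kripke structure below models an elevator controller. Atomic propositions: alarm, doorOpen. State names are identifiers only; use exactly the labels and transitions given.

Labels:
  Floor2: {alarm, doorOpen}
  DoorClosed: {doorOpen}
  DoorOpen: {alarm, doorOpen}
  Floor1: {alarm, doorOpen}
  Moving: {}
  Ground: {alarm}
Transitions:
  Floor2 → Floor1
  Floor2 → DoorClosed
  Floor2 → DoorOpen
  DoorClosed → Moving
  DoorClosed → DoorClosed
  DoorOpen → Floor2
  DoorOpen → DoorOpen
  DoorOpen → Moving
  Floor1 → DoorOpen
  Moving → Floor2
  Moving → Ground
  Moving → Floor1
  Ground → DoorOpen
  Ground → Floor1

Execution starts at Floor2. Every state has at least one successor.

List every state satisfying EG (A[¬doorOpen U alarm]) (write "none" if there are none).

States satisfying A[¬doorOpen U alarm]: {Floor2, DoorOpen, Floor1, Moving, Ground}.
States satisfying EG (A[¬doorOpen U alarm]): {Floor2, DoorOpen, Floor1, Moving, Ground}.

{Floor2, DoorOpen, Floor1, Moving, Ground}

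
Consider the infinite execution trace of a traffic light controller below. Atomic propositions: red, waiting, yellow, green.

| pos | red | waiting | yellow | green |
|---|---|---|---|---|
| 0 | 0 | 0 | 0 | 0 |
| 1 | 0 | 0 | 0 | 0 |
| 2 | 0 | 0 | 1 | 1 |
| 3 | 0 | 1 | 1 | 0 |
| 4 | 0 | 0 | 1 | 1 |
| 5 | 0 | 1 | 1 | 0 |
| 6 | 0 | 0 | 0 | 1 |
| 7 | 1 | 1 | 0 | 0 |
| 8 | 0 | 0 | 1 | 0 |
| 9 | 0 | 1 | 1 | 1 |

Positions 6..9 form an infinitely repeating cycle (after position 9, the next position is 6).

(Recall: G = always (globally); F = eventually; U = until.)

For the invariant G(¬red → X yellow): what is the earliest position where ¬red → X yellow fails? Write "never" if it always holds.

At position 0 the labels are {} and the next position 1 has {}, so ¬red → X yellow is false there. This is the first violation.

0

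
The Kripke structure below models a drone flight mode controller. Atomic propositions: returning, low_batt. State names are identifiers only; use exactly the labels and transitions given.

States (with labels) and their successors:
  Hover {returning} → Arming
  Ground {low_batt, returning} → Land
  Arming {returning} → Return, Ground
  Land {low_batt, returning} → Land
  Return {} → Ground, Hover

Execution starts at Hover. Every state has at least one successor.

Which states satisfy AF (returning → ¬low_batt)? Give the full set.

States satisfying returning → ¬low_batt: {Hover, Arming, Return}.
States satisfying AF (returning → ¬low_batt): {Hover, Arming, Return}.

{Hover, Arming, Return}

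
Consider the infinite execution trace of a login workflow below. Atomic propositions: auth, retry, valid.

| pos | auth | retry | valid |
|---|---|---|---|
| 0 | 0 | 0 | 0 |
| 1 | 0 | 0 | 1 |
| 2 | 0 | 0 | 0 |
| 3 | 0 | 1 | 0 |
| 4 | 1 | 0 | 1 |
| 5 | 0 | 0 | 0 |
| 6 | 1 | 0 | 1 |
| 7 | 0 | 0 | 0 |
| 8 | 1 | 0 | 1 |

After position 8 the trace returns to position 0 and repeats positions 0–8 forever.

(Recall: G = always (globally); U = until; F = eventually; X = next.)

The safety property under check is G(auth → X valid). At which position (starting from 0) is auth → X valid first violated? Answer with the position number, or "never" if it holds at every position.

4

Check auth → X valid at each position in order: 0 ✓, 1 ✓, 2 ✓, 3 ✓.
At position 4 the labels are {auth, valid} and the next position 5 has {}, so auth → X valid is false there. This is the first violation.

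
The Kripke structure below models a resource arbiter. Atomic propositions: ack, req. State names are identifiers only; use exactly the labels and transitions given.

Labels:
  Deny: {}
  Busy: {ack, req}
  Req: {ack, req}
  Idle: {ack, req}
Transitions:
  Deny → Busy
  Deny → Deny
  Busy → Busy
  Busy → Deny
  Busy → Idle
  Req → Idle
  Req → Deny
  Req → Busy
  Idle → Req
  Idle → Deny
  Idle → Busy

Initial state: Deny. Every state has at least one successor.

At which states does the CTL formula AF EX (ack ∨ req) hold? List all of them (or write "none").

{Deny, Busy, Req, Idle}

States satisfying EX (ack ∨ req): {Deny, Busy, Req, Idle}.
States satisfying AF EX (ack ∨ req): {Deny, Busy, Req, Idle}.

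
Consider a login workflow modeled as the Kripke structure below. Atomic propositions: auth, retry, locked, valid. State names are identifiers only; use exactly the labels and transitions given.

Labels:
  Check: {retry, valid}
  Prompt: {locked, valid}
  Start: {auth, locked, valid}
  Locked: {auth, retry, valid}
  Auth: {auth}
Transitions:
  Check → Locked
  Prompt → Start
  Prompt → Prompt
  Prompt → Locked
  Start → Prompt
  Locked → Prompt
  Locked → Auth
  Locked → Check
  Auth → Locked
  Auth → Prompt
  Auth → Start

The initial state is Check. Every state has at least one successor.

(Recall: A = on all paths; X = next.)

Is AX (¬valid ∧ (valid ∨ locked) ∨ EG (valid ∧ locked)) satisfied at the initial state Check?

States satisfying ¬valid ∧ (valid ∨ locked) ∨ EG (valid ∧ locked): {Prompt, Start}.
States satisfying AX (¬valid ∧ (valid ∨ locked) ∨ EG (valid ∧ locked)): {Start}.
Check ∉ Sat(AX (¬valid ∧ (valid ∨ locked) ∨ EG (valid ∧ locked))).

Violated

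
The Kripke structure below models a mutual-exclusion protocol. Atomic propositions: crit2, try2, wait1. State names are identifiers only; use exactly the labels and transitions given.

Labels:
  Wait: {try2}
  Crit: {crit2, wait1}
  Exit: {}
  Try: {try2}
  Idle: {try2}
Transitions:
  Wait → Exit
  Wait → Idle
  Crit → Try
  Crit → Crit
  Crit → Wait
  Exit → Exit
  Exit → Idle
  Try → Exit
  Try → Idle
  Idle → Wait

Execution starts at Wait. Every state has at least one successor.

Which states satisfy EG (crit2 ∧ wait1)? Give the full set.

{Crit}

States satisfying crit2 ∧ wait1: {Crit}.
States satisfying EG (crit2 ∧ wait1): {Crit}.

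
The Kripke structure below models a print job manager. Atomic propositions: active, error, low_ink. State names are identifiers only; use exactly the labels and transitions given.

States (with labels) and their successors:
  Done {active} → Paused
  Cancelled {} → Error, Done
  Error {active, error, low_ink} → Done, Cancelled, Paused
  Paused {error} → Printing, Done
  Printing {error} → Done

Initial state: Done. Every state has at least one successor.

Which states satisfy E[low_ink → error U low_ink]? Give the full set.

States satisfying low_ink → error: {Done, Cancelled, Error, Paused, Printing}.
States satisfying low_ink: {Error}.
States satisfying E[low_ink → error U low_ink]: {Cancelled, Error}.

{Cancelled, Error}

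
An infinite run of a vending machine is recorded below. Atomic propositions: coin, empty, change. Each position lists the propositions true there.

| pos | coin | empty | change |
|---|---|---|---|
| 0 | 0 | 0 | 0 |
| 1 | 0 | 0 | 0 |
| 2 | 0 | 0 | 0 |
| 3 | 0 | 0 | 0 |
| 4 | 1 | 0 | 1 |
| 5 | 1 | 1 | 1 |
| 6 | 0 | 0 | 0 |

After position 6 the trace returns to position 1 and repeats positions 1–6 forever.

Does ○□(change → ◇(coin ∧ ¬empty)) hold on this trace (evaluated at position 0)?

The position after 0 is 1; □(change → ◇(coin ∧ ¬empty)) is true there.

Satisfied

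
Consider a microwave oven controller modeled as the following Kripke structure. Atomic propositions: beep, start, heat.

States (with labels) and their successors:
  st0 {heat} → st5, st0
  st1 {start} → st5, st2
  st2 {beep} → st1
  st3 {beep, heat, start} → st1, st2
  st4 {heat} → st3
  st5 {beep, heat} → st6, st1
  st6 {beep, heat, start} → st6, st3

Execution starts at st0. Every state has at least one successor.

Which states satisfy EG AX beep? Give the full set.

States satisfying AX beep: {st1, st4, st6}.
States satisfying EG AX beep: {st6}.

{st6}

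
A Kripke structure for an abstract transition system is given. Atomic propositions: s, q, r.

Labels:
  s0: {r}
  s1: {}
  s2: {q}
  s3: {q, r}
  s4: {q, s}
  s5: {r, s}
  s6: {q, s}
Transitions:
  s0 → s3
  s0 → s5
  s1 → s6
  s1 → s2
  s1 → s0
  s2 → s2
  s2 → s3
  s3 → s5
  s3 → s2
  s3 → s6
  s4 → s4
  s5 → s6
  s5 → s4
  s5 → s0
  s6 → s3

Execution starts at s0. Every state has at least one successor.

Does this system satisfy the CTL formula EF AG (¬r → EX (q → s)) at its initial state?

Satisfied

States satisfying AG (¬r → EX (q → s)): {s4}.
States satisfying EF AG (¬r → EX (q → s)): {s0, s1, s2, s3, s4, s5, s6}.
Some path from s0 reaches a state where AG (¬r → EX (q → s)) holds.
s0 ∈ Sat(EF AG (¬r → EX (q → s))).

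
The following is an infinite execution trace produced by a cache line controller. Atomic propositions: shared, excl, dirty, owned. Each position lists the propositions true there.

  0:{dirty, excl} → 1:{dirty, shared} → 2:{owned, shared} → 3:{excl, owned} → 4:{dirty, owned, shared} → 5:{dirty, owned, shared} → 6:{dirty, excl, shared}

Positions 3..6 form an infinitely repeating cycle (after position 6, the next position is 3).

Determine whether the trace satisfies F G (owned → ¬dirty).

Violated

G (owned → ¬dirty) is false at every position 0..6, so it never becomes true and F G (owned → ¬dirty) fails.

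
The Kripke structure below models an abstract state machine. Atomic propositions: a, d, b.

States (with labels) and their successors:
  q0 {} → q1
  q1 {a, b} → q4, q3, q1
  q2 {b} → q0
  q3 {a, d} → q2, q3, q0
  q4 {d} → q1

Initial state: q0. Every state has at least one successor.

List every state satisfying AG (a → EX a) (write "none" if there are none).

{q0, q1, q2, q3, q4}

States satisfying a → EX a: {q0, q1, q2, q3, q4}.
States satisfying AG (a → EX a): {q0, q1, q2, q3, q4}.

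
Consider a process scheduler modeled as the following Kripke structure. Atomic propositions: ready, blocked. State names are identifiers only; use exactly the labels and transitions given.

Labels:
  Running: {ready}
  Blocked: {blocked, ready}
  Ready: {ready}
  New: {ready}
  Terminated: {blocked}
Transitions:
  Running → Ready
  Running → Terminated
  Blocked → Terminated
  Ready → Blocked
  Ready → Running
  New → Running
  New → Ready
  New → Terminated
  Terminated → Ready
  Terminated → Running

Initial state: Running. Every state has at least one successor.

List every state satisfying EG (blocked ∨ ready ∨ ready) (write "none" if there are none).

{Running, Blocked, Ready, New, Terminated}

States satisfying blocked ∨ ready ∨ ready: {Running, Blocked, Ready, New, Terminated}.
States satisfying EG (blocked ∨ ready ∨ ready): {Running, Blocked, Ready, New, Terminated}.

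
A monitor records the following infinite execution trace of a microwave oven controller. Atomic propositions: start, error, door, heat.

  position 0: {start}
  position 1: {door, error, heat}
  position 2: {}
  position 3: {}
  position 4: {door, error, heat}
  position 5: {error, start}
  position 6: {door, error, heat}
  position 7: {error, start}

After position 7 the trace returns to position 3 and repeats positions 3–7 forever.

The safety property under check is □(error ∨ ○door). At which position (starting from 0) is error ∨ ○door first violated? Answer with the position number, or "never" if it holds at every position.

2

Check error ∨ ○door at each position in order: 0 ✓, 1 ✓.
At position 2 the labels are {} and the next position 3 has {}, so error ∨ ○door is false there. This is the first violation.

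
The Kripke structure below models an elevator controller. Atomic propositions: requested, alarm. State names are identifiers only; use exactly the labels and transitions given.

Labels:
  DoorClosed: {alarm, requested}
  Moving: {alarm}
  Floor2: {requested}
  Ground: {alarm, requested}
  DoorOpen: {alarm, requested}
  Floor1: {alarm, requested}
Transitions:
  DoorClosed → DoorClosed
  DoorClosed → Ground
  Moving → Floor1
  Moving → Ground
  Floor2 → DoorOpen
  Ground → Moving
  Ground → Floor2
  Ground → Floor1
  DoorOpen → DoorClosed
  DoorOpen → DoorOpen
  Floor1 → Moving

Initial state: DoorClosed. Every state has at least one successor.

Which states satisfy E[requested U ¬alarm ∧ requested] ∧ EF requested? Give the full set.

States satisfying requested: {DoorClosed, Floor2, Ground, DoorOpen, Floor1}.
States satisfying ¬alarm ∧ requested: {Floor2}.
States satisfying E[requested U ¬alarm ∧ requested]: {DoorClosed, Floor2, Ground, DoorOpen}.
States satisfying EF requested: {DoorClosed, Moving, Floor2, Ground, DoorOpen, Floor1}.
States satisfying E[requested U ¬alarm ∧ requested] ∧ EF requested: {DoorClosed, Floor2, Ground, DoorOpen}.

{DoorClosed, Floor2, Ground, DoorOpen}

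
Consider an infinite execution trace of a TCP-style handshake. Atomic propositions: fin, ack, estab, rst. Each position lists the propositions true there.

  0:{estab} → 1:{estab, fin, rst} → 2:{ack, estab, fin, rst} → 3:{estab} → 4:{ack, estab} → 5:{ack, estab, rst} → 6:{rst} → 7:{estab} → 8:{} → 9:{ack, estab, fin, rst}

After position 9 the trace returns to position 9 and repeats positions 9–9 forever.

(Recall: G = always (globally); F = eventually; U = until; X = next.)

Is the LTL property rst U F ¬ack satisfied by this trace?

Holds

Walking from position 0: F ¬ack first holds at position 0, and rst holds at every earlier position along the way, so rst U F ¬ack holds.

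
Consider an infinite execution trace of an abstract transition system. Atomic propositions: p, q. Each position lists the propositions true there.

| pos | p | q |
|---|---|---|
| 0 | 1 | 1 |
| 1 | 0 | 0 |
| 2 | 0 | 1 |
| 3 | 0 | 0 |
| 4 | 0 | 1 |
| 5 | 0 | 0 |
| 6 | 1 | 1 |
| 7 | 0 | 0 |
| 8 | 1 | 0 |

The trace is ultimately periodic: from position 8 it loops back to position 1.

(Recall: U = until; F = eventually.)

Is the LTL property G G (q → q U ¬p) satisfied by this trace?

G (q → q U ¬p) holds at every position 0..8, and those are all positions ever visited, so G G (q → q U ¬p) holds.

Satisfied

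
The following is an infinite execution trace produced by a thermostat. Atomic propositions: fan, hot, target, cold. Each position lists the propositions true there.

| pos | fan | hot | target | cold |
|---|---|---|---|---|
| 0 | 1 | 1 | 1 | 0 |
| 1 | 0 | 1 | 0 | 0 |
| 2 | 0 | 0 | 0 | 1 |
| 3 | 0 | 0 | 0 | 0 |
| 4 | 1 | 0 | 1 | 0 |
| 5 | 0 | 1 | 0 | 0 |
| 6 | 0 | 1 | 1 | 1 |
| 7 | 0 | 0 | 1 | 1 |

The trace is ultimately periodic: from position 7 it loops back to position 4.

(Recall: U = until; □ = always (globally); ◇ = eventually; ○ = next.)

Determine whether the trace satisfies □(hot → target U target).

hot → target U target must hold at every position from 0 onward. It fails at position 1, so □(hot → target U target) is false.
Positions where hot holds: 0, 1, 5, 6.
Check target U target at each: 0→ok, 1→fails, 5→fails, 6→ok.

No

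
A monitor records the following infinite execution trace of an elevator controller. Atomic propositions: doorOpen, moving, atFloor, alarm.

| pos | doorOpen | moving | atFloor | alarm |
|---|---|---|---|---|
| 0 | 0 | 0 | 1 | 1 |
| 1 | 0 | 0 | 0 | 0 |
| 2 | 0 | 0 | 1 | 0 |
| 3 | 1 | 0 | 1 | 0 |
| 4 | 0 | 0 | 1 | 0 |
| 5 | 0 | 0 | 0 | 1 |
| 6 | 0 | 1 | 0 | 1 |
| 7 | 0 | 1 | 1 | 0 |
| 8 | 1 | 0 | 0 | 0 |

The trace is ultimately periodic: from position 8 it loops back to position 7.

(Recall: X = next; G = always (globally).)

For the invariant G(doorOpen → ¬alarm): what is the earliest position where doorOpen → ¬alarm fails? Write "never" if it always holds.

never

doorOpen → ¬alarm holds at every position 0..8, and those are all the positions the trace ever visits, so the invariant G(doorOpen → ¬alarm) is never violated.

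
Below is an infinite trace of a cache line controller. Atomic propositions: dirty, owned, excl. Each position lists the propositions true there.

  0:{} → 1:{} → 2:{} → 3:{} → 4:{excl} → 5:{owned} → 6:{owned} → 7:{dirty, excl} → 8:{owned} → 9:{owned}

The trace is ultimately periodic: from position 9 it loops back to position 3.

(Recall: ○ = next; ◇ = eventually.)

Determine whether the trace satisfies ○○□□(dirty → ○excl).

Violated

The position after 0 is 1; ○□□(dirty → ○excl) is false there.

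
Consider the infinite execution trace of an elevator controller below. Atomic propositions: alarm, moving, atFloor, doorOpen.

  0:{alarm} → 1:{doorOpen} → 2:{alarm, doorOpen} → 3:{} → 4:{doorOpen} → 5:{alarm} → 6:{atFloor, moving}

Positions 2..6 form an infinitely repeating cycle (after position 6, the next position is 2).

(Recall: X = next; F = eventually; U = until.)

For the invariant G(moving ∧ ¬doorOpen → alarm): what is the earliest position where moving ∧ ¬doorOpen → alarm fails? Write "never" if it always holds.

6

Check moving ∧ ¬doorOpen → alarm at each position in order: 0 ✓, 1 ✓, 2 ✓, 3 ✓, 4 ✓, 5 ✓.
At position 6 the labels are {atFloor, moving}, so moving ∧ ¬doorOpen → alarm is false there. This is the first violation.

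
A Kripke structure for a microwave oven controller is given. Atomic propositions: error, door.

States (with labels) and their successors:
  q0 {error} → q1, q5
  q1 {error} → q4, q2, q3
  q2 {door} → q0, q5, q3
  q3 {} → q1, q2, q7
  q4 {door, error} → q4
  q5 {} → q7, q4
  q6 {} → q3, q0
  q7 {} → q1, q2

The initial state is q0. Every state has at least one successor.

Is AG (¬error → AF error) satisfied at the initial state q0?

No

States satisfying ¬error → AF error: {q0, q1, q4}.
States satisfying AG (¬error → AF error): {q4}.
q2 is reachable from q0 and violates ¬error → AF error, so AG fails at q0.
q0 ∉ Sat(AG (¬error → AF error)).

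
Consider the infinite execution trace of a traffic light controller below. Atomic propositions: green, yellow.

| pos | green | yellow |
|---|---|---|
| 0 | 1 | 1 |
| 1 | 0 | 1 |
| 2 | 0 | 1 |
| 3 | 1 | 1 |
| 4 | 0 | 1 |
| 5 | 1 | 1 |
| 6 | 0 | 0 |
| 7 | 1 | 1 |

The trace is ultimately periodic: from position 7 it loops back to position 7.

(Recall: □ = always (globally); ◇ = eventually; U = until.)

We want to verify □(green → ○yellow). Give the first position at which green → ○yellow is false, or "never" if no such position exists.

5

Check green → ○yellow at each position in order: 0 ✓, 1 ✓, 2 ✓, 3 ✓, 4 ✓.
At position 5 the labels are {green, yellow} and the next position 6 has {}, so green → ○yellow is false there. This is the first violation.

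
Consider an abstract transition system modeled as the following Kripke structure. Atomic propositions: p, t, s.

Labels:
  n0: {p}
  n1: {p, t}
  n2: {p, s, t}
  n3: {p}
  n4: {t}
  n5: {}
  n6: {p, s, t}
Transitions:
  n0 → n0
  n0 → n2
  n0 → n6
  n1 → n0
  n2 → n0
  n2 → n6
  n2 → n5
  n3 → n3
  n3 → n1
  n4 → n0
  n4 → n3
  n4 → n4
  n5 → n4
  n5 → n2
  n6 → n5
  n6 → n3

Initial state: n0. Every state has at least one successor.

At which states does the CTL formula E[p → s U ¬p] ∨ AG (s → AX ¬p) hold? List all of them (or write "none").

{n2, n4, n5, n6}

States satisfying p → s: {n2, n4, n5, n6}.
States satisfying ¬p: {n4, n5}.
States satisfying E[p → s U ¬p]: {n2, n4, n5, n6}.
States satisfying s → AX ¬p: {n0, n1, n3, n4, n5}.
States satisfying AG (s → AX ¬p): ∅.
States satisfying E[p → s U ¬p] ∨ AG (s → AX ¬p): {n2, n4, n5, n6}.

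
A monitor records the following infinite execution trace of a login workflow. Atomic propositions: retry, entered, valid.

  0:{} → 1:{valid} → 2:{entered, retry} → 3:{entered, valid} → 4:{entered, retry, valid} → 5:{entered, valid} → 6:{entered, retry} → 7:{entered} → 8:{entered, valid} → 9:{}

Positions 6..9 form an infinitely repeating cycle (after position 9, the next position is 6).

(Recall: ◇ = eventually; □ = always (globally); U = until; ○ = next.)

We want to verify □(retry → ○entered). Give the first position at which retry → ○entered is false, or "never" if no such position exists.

never

retry → ○entered holds at every position 0..9, and those are all the positions the trace ever visits, so the invariant □(retry → ○entered) is never violated.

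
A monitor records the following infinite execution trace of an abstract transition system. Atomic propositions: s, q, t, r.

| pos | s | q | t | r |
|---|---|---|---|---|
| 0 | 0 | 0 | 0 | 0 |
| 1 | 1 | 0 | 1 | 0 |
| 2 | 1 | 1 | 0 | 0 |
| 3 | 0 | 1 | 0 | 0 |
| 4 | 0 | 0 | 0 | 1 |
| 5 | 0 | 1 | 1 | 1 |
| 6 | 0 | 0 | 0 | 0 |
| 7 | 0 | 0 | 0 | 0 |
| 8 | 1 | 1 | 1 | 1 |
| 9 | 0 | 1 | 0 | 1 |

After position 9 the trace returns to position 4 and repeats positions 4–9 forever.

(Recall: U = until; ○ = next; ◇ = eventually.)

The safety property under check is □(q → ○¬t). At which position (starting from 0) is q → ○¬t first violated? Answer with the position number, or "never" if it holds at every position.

q → ○¬t holds at every position 0..9, and those are all the positions the trace ever visits, so the invariant □(q → ○¬t) is never violated.

never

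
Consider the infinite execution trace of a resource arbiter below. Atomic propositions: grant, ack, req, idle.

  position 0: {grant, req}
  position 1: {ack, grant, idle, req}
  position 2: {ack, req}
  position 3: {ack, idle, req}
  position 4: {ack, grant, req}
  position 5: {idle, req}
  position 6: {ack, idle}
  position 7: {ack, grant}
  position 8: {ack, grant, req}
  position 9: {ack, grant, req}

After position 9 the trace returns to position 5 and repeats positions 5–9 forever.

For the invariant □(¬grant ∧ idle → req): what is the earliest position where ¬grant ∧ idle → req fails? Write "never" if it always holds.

Check ¬grant ∧ idle → req at each position in order: 0 ✓, 1 ✓, 2 ✓, 3 ✓, 4 ✓, 5 ✓.
At position 6 the labels are {ack, idle}, so ¬grant ∧ idle → req is false there. This is the first violation.

6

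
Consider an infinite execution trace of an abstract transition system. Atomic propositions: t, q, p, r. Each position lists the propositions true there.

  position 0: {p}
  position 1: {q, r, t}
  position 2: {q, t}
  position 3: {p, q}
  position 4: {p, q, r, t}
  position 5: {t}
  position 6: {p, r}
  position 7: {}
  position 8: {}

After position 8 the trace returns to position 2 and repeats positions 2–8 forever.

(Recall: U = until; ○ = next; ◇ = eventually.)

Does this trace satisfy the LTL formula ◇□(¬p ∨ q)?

No

□(¬p ∨ q) is false at every position 0..8, so it never becomes true and ◇□(¬p ∨ q) fails.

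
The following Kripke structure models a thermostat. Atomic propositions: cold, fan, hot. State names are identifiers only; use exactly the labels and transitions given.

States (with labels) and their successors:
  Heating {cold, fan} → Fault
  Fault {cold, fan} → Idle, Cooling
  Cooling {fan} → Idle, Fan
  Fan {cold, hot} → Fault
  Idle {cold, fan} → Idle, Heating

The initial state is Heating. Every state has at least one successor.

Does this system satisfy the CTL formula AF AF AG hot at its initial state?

Violated

States satisfying AF AG hot: ∅.
States satisfying AF AF AG hot: ∅.
There is a path from Heating along which AF AG hot never holds.
Heating ∉ Sat(AF AF AG hot).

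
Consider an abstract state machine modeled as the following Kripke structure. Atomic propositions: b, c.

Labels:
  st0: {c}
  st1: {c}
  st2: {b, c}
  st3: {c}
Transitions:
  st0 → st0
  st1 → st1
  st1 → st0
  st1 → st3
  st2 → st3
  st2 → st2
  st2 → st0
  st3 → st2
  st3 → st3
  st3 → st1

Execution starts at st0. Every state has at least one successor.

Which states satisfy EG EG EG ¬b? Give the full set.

States satisfying EG EG ¬b: {st0, st1, st3}.
States satisfying EG EG EG ¬b: {st0, st1, st3}.

{st0, st1, st3}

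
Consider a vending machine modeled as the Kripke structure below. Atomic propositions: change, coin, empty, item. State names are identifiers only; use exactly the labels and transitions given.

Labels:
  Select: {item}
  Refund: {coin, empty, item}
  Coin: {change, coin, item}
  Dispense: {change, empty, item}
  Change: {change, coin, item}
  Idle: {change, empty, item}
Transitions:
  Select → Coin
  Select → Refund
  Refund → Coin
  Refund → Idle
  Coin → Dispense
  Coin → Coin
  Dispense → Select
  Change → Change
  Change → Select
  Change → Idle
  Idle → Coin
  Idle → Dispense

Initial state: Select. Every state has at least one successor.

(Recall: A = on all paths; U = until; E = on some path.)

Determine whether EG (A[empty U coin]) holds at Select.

No

States satisfying A[empty U coin]: {Refund, Coin, Change}.
States satisfying EG (A[empty U coin]): {Refund, Coin, Change}.
No suitable path/successor from Select witnesses the formula.
Select ∉ Sat(EG (A[empty U coin])).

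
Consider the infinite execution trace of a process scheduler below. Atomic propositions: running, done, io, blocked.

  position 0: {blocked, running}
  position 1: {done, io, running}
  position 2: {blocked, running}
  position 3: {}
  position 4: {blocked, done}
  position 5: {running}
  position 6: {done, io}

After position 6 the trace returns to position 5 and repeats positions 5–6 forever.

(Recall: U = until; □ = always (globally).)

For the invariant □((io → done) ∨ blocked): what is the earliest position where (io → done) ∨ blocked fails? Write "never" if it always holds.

(io → done) ∨ blocked holds at every position 0..6, and those are all the positions the trace ever visits, so the invariant □((io → done) ∨ blocked) is never violated.

never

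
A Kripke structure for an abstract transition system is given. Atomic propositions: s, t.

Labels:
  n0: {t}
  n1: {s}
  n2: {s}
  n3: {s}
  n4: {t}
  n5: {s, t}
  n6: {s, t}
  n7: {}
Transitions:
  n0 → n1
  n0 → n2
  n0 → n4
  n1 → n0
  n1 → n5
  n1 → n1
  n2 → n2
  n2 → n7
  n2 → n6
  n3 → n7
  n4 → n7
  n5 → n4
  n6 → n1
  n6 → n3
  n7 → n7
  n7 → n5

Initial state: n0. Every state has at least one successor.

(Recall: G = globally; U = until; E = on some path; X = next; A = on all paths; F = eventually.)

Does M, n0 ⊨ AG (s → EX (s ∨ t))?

States satisfying s → EX (s ∨ t): {n0, n1, n2, n4, n5, n6, n7}.
States satisfying AG (s → EX (s ∨ t)): {n4, n5, n7}.
n3 is reachable from n0 and violates s → EX (s ∨ t), so AG fails at n0.
n0 ∉ Sat(AG (s → EX (s ∨ t))).

No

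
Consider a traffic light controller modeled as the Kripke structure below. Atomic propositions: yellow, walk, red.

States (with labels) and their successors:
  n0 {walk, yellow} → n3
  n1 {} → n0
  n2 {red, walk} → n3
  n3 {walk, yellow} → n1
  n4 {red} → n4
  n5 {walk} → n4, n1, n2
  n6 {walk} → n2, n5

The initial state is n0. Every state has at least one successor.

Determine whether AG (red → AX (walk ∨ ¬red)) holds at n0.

Yes

States satisfying red → AX (walk ∨ ¬red): {n0, n1, n2, n3, n5, n6}.
States satisfying AG (red → AX (walk ∨ ¬red)): {n0, n1, n2, n3}.
Every state reachable from n0 satisfies red → AX (walk ∨ ¬red).
n0 ∈ Sat(AG (red → AX (walk ∨ ¬red))).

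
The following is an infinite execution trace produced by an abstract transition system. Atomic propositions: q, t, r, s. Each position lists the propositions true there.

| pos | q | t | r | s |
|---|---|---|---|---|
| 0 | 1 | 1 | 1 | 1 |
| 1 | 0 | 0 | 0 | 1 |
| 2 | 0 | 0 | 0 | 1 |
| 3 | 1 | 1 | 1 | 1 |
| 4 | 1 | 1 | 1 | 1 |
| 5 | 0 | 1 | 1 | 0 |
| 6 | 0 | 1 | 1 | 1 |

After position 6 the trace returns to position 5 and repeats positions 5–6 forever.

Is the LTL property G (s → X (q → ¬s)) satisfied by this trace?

s → X (q → ¬s) must hold at every position from 0 onward. It fails at position 2, so G (s → X (q → ¬s)) is false.
Positions where s holds: 0, 1, 2, 3, 4, 6.
Check X (q → ¬s) at each: 0→ok, 1→ok, 2→fails, 3→fails, 4→ok, 6→ok.

Does not hold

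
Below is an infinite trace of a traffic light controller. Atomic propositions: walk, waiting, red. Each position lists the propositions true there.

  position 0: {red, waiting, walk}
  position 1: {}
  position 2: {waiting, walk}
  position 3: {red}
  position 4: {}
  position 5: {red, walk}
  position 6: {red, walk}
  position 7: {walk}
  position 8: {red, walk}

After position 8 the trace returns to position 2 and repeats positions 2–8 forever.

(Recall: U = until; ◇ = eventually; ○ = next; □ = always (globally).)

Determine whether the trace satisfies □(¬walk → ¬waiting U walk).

Holds

¬walk → ¬waiting U walk holds at every position 0..8, and those are all positions ever visited, so □(¬walk → ¬waiting U walk) holds.
Positions where ¬walk holds: 1, 3, 4.
Check ¬waiting U walk at each: 1→ok, 3→ok, 4→ok.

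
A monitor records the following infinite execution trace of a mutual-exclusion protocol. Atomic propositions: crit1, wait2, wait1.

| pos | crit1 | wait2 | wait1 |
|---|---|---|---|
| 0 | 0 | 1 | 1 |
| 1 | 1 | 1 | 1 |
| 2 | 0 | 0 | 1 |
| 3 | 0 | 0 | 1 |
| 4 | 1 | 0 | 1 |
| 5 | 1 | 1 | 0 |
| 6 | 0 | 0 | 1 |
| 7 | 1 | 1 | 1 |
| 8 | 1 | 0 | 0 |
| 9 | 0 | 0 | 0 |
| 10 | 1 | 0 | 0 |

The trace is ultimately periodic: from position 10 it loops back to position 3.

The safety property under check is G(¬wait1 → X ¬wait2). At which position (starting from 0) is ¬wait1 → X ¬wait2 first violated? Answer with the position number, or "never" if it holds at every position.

¬wait1 → X ¬wait2 holds at every position 0..10, and those are all the positions the trace ever visits, so the invariant G(¬wait1 → X ¬wait2) is never violated.

never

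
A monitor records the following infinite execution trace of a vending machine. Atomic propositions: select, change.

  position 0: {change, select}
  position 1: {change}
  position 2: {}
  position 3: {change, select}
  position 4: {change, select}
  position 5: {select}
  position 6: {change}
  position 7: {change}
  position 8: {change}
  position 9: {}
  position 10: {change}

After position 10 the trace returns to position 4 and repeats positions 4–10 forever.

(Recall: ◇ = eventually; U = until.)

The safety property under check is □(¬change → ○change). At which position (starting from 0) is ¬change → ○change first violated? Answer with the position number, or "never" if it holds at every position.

¬change → ○change holds at every position 0..10, and those are all the positions the trace ever visits, so the invariant □(¬change → ○change) is never violated.

never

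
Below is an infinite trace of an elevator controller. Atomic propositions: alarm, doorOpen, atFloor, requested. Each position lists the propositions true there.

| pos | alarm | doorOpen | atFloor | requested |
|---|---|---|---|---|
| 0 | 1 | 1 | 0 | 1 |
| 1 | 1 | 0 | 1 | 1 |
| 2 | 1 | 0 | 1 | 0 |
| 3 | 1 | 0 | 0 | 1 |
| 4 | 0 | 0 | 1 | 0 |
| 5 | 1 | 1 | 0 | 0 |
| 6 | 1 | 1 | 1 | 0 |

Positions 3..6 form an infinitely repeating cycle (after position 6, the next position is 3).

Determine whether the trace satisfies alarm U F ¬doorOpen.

Yes

Walking from position 0: F ¬doorOpen first holds at position 0, and alarm holds at every earlier position along the way, so alarm U F ¬doorOpen holds.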